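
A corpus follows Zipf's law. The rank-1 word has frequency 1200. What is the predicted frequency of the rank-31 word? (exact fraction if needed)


Zipf's law: freq(rank) = f1 / rank
f1 = 1200, rank = 31
freq = 1200 / 31
GCD(1200, 31) = 1
Simplified: 1200/31

1200/31


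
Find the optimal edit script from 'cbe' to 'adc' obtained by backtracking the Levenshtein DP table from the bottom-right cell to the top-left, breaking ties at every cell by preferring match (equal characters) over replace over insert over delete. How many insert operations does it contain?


Edit distance = 3. Backtracking from cell (3, 3) with preference match > replace > insert > delete,
then listing the resulting alignment 'cbe' -> 'adc' left to right:
  Step 1: replace c->a
  Step 2: replace b->d
  Step 3: replace e->c
Total insertions: 0

0


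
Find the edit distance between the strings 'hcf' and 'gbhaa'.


Building DP table for s1='hcf' (len 3) and s2='gbhaa' (len 5):
       g  b  h  a  a
    0  1  2  3  4  5
  h 1  1  2  2  3  4
  c 2  2  2  3  3  4
  f 3  3  3  3  4  4
Edit distance = dp[3][5] = 4

4


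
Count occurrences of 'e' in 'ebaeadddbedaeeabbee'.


Scanning 'ebaeadddbedaeeabbee' for 'e':
  Position 0: 'e' -> MATCH (count: 1)
  Position 3: 'e' -> MATCH (count: 2)
  Position 9: 'e' -> MATCH (count: 3)
  Position 12: 'e' -> MATCH (count: 4)
  Position 13: 'e' -> MATCH (count: 5)
  Position 17: 'e' -> MATCH (count: 6)
  Position 18: 'e' -> MATCH (count: 7)
Total occurrences of 'e': 7

7


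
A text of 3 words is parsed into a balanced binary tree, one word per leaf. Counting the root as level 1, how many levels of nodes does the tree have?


In a balanced binary tree with n leaves the deepest leaf is ceil(log2(n)) edges below the root,
so counting node levels inclusive of root and leaves gives ceil(log2(n)) + 1 levels.
log2(3) = 1.5850
ceil(1.5850) = 2
levels = 2 + 1 = 3

3


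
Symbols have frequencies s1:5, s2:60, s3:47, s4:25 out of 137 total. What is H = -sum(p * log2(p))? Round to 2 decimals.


Computing entropy H = -sum(p_i * log2(p_i)):
  s1: p = 5/137 = 0.0365, -p*log2(p) = 0.1743
  s2: p = 60/137 = 0.4380, -p*log2(p) = 0.5217
  s3: p = 47/137 = 0.3431, -p*log2(p) = 0.5295
  s4: p = 25/137 = 0.1825, -p*log2(p) = 0.4478
H = sum of terms = 1.6733
Rounded to 2 decimals: 1.67

1.67


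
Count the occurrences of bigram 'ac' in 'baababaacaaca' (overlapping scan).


Scanning 'baababaacaaca' for bigram 'ac':
  Position 0: 'ba' -> no
  Position 1: 'aa' -> no
  Position 2: 'ab' -> no
  Position 3: 'ba' -> no
  Position 4: 'ab' -> no
  Position 5: 'ba' -> no
  Position 6: 'aa' -> no
  Position 7: 'ac' -> MATCH
  Position 8: 'ca' -> no
  Position 9: 'aa' -> no
  Position 10: 'ac' -> MATCH
  Position 11: 'ca' -> no
Total matches: 2

2


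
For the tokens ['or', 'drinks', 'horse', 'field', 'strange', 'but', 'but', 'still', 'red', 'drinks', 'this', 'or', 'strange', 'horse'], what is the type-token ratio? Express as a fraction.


Tokens: 14
Unique types: ('but', 'drinks', 'field', 'horse', 'or', 'red', 'still', 'strange', 'this') = 9
TTR = 9/14
Already in lowest terms.

9/14


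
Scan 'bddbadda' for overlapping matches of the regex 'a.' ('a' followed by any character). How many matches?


Pattern: a. means 'a' followed by any character.
Scanning 'bddbadda' position-by-position:
  Pos 0: window 'bd' -> no
  Pos 1: window 'dd' -> no
  Pos 2: window 'db' -> no
  Pos 3: window 'ba' -> no
  Pos 4: window 'ad' -> MATCH
  Pos 5: window 'dd' -> no
  Pos 6: window 'da' -> no
  Pos 7: window 'a' -> no
Total matches: 1

1


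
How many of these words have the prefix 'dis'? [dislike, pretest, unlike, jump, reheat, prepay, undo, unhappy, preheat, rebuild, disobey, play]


Checking each word for prefix 'dis':
  'dislike' -> YES, starts with 'dis' (count: 1)
  'pretest' -> no (count: 1)
  'unlike' -> no (count: 1)
  'jump' -> no (count: 1)
  'reheat' -> no (count: 1)
  'prepay' -> no (count: 1)
  'undo' -> no (count: 1)
  'unhappy' -> no (count: 1)
  'preheat' -> no (count: 1)
  'rebuild' -> no (count: 1)
  'disobey' -> YES, starts with 'dis' (count: 2)
  'play' -> no (count: 2)
Total with prefix 'dis': 2

2


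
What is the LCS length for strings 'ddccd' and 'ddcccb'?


DP table for LCS of 'ddccd' and 'ddcccb':
       d  d  c  c  c  b
    0  0  0  0  0  0  0
  d 0  1  1  1  1  1  1
  d 0  1  2  2  2  2  2
  c 0  1  2  3  3  3  3
  c 0  1  2  3  4  4  4
  d 0  1  2  3  4  4  4
LCS: 'ddcc'
LCS length = 4

4


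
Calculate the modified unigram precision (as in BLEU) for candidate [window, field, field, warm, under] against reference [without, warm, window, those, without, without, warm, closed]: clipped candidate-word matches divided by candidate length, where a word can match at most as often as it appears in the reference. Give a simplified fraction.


Reference word counts: {'closed': 1, 'those': 1, 'warm': 2, 'window': 1, 'without': 3}
Checking each candidate word (with clipping):
  'window' -> in reference (ref count 1, used 1/1) -> match (matches: 1)
  'field' -> not in reference -> no match (matches: 1)
  'field' -> not in reference -> no match (matches: 1)
  'warm' -> in reference (ref count 2, used 1/2) -> match (matches: 2)
  'under' -> not in reference -> no match (matches: 2)
Clipped matches: 2, Candidate length: 5
Precision = 2/5

2/5


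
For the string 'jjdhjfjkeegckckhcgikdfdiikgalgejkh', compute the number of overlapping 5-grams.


String 'jjdhjfjkeegckckhcgikdfdiikgalgejkh' has length L = 34.
Number of overlapping n-grams = L - n + 1
Substituting: 34 - 5 + 1 = 30

30


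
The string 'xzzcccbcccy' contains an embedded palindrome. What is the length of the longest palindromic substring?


Scanning 'xzzcccbcccy' for palindromic substrings.
Substring at positions 3-9: 'cccbccc'.
Check: reverse('cccbccc') = 'cccbccc' -> palindrome confirmed.
Neighbouring characters ('z' / 'y') break symmetry, so it cannot extend further.
No longer palindromic substring exists; longest length = 7

7


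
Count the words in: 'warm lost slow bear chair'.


Counting words by splitting on spaces:
  Word 1: 'warm'
  Word 2: 'lost'
  Word 3: 'slow'
  Word 4: 'bear'
  Word 5: 'chair'
Total words: 5

5


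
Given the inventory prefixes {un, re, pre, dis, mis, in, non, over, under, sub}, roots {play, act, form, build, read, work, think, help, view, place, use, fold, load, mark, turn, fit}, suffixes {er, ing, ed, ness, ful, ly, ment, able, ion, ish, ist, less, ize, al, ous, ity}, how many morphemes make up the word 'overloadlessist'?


Segmenting 'overloadlessist' against the inventory:
  'over' -> prefix (morpheme 1)
  'load' -> root (morpheme 2)
  'less' -> suffix (morpheme 3)
  'ist' -> suffix (morpheme 4)
Total morphemes: 4

4


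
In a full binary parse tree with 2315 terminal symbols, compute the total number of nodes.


Leaf nodes (terminals): 2315
Internal nodes = n - 1 = 2315 - 1 = 2314
Total = leaves + internal = 2315 + 2314 = 4629

4629


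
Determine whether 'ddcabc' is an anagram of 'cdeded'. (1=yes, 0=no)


Sort characters of 'ddcabc': 'abccdd'
Sort characters of 'cdeded': 'cdddee'
Sorted forms differ -> they are NOT anagrams
Result: 0

0


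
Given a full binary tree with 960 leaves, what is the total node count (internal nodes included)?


Leaf nodes (terminals): 960
Internal nodes = n - 1 = 960 - 1 = 959
Total = leaves + internal = 960 + 959 = 1919

1919


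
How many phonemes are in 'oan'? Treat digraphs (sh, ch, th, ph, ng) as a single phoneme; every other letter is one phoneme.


Parsing 'oan' greedily, digraphs first:
  'o' -> vowel phoneme (phonemes so far: 1)
  'a' -> vowel phoneme (phonemes so far: 2)
  'n' -> consonant phoneme (phonemes so far: 3)
Total phonemes: 3

3


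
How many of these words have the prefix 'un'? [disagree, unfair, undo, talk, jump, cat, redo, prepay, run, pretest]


Checking each word for prefix 'un':
  'disagree' -> no (count: 0)
  'unfair' -> YES, starts with 'un' (count: 1)
  'undo' -> YES, starts with 'un' (count: 2)
  'talk' -> no (count: 2)
  'jump' -> no (count: 2)
  'cat' -> no (count: 2)
  'redo' -> no (count: 2)
  'prepay' -> no (count: 2)
  'run' -> no (count: 2)
  'pretest' -> no (count: 2)
Total with prefix 'un': 2

2


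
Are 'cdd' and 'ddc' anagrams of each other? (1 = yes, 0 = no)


Sort characters of 'cdd': 'cdd'
Sort characters of 'ddc': 'cdd'
Sorted forms match -> they ARE anagrams
Result: 1

1


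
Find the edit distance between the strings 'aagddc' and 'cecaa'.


Building DP table for s1='aagddc' (len 6) and s2='cecaa' (len 5):
       c  e  c  a  a
    0  1  2  3  4  5
  a 1  1  2  3  3  4
  a 2  2  2  3  3  3
  g 3  3  3  3  4  4
  d 4  4  4  4  4  5
  d 5  5  5  5  5  5
  c 6  5  6  5  6  6
Edit distance = dp[6][5] = 6

6


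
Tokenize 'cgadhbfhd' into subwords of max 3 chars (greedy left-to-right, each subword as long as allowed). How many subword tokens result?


'cgadhbfhd' has 9 characters.
Chunking with max size 3:
  Chunk 1: 'cga' (positions 0-2)
  Chunk 2: 'dhb' (positions 3-5)
  Chunk 3: 'fhd' (positions 6-8)
Total chunks: ceil(9 / 3) = 3

3


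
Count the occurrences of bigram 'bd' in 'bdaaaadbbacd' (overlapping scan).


Scanning 'bdaaaadbbacd' for bigram 'bd':
  Position 0: 'bd' -> MATCH
  Position 1: 'da' -> no
  Position 2: 'aa' -> no
  Position 3: 'aa' -> no
  Position 4: 'aa' -> no
  Position 5: 'ad' -> no
  Position 6: 'db' -> no
  Position 7: 'bb' -> no
  Position 8: 'ba' -> no
  Position 9: 'ac' -> no
  Position 10: 'cd' -> no
Total matches: 1

1


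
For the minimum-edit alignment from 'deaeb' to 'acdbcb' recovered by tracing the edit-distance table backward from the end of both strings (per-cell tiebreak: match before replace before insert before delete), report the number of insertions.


Edit distance = 5. Backtracking from cell (5, 6) with preference match > replace > insert > delete,
then listing the resulting alignment 'deaeb' -> 'acdbcb' left to right:
  Step 1: insert 'a' [insertion #1]
  Step 2: replace d->c
  Step 3: replace e->d
  Step 4: replace a->b
  Step 5: replace e->c
  Step 6: keep 'b'
Total insertions: 1

1


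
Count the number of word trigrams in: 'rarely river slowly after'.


Word trigrams from [4] words:
  Trigram 1: (rarely river slowly)
  Trigram 2: (river slowly after)
Total word trigrams: 4 - 2 = 2

2


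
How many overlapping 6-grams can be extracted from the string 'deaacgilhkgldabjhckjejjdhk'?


String 'deaacgilhkgldabjhckjejjdhk' has length L = 26.
Number of overlapping n-grams = L - n + 1
Substituting: 26 - 6 + 1 = 21

21


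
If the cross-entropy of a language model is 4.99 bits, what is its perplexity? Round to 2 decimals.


Perplexity formula: PP = 2^H
H = 4.99
PP = 2^4.99
Decompose: 2^4.99 = 2^4 * 2^0.99
2^4 = 16, 2^0.99 ~ 1.9861850
PP ~ 16 * 1.9861850 = 31.7789600
Rounded to 2 decimals: 31.78

31.78


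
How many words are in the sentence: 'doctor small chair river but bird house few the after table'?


Counting words by splitting on spaces:
  Word 1: 'doctor'
  Word 2: 'small'
  Word 3: 'chair'
  Word 4: 'river'
  Word 5: 'but'
  Word 6: 'bird'
  Word 7: 'house'
  Word 8: 'few'
  Word 9: 'the'
  Word 10: 'after'
  Word 11: 'table'
Total words: 11

11


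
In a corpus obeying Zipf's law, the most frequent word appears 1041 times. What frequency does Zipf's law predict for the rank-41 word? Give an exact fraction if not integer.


Zipf's law: freq(rank) = f1 / rank
f1 = 1041, rank = 41
freq = 1041 / 41
GCD(1041, 41) = 1
Simplified: 1041/41

1041/41


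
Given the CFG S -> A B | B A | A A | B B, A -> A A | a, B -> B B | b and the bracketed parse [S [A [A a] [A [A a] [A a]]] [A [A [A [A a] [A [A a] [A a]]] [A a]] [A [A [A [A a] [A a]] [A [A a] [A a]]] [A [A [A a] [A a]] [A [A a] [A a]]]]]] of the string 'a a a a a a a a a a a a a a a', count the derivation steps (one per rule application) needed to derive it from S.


Every bracketed nonterminal node [X ...] in the tree is produced by exactly one rule application.
Reading the tree off as a leftmost derivation:
  Step 1: S  =>  A A   (applied S -> A A)
  Step 2: A A  =>  A A A   (applied A -> A A)
  Step 3: A A A  =>  a A A   (applied A -> a)
  Step 4: a A A  =>  a A A A   (applied A -> A A)
  Step 5: a A A A  =>  a a A A   (applied A -> a)
  Step 6: a a A A  =>  a a a A   (applied A -> a)
  Step 7: a a a A  =>  a a a A A   (applied A -> A A)
  Step 8: a a a A A  =>  a a a A A A   (applied A -> A A)
  Step 9: a a a A A A  =>  a a a A A A A   (applied A -> A A)
  Step 10: a a a A A A A  =>  a a a a A A A   (applied A -> a)
  Step 11: a a a a A A A  =>  a a a a A A A A   (applied A -> A A)
  Step 12: a a a a A A A A  =>  a a a a a A A A   (applied A -> a)
  Step 13: a a a a a A A A  =>  a a a a a a A A   (applied A -> a)
  Step 14: a a a a a a A A  =>  a a a a a a a A   (applied A -> a)
  Step 15: a a a a a a a A  =>  a a a a a a a A A   (applied A -> A A)
  Step 16: a a a a a a a A A  =>  a a a a a a a A A A   (applied A -> A A)
  Step 17: a a a a a a a A A A  =>  a a a a a a a A A A A   (applied A -> A A)
  Step 18: a a a a a a a A A A A  =>  a a a a a a a a A A A   (applied A -> a)
  Step 19: a a a a a a a a A A A  =>  a a a a a a a a a A A   (applied A -> a)
  Step 20: a a a a a a a a a A A  =>  a a a a a a a a a A A A   (applied A -> A A)
  Step 21: a a a a a a a a a A A A  =>  a a a a a a a a a a A A   (applied A -> a)
  Step 22: a a a a a a a a a a A A  =>  a a a a a a a a a a a A   (applied A -> a)
  Step 23: a a a a a a a a a a a A  =>  a a a a a a a a a a a A A   (applied A -> A A)
  Step 24: a a a a a a a a a a a A A  =>  a a a a a a a a a a a A A A   (applied A -> A A)
  Step 25: a a a a a a a a a a a A A A  =>  a a a a a a a a a a a a A A   (applied A -> a)
  Step 26: a a a a a a a a a a a a A A  =>  a a a a a a a a a a a a a A   (applied A -> a)
  Step 27: a a a a a a a a a a a a a A  =>  a a a a a a a a a a a a a A A   (applied A -> A A)
  Step 28: a a a a a a a a a a a a a A A  =>  a a a a a a a a a a a a a a A   (applied A -> a)
  Step 29: a a a a a a a a a a a a a a A  =>  a a a a a a a a a a a a a a a   (applied A -> a)
Final yield: a a a a a a a a a a a a a a a
Total rewrite steps: 29

29


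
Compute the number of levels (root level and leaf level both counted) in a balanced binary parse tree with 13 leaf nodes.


In a balanced binary tree with n leaves the deepest leaf is ceil(log2(n)) edges below the root,
so counting node levels inclusive of root and leaves gives ceil(log2(n)) + 1 levels.
log2(13) = 3.7004
ceil(3.7004) = 4
levels = 4 + 1 = 5

5


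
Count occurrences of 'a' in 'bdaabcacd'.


Scanning 'bdaabcacd' for 'a':
  Position 2: 'a' -> MATCH (count: 1)
  Position 3: 'a' -> MATCH (count: 2)
  Position 6: 'a' -> MATCH (count: 3)
Total occurrences of 'a': 3

3


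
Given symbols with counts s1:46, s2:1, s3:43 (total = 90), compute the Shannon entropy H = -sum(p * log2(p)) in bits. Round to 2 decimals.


Computing entropy H = -sum(p_i * log2(p_i)):
  s1: p = 46/90 = 0.5111, -p*log2(p) = 0.4949
  s2: p = 1/90 = 0.0111, -p*log2(p) = 0.0721
  s3: p = 43/90 = 0.4778, -p*log2(p) = 0.5091
H = sum of terms = 1.0761
Rounded to 2 decimals: 1.08

1.08


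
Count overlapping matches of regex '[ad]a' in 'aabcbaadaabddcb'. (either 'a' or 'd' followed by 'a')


Pattern: [ad]a means either 'a' or 'd' followed by 'a'.
Scanning 'aabcbaadaabddcb' position-by-position:
  Pos 0: window 'aa' -> MATCH
  Pos 1: window 'ab' -> no
  Pos 2: window 'bc' -> no
  Pos 3: window 'cb' -> no
  Pos 4: window 'ba' -> no
  Pos 5: window 'aa' -> MATCH
  Pos 6: window 'ad' -> no
  Pos 7: window 'da' -> MATCH
  Pos 8: window 'aa' -> MATCH
  Pos 9: window 'ab' -> no
  Pos 10: window 'bd' -> no
  Pos 11: window 'dd' -> no
  Pos 12: window 'dc' -> no
  Pos 13: window 'cb' -> no
  Pos 14: window 'b' -> no
Total matches: 4

4


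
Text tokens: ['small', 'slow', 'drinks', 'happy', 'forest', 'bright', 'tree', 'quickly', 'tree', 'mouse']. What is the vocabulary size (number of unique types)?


Listing all tokens and tracking unique types:
  Token 1: 'small' -> NEW (unique so far: 1)
  Token 2: 'slow' -> NEW (unique so far: 2)
  Token 3: 'drinks' -> NEW (unique so far: 3)
  Token 4: 'happy' -> NEW (unique so far: 4)
  Token 5: 'forest' -> NEW (unique so far: 5)
  Token 6: 'bright' -> NEW (unique so far: 6)
  Token 7: 'tree' -> NEW (unique so far: 7)
  Token 8: 'quickly' -> NEW (unique so far: 8)
  Token 9: 'tree' -> duplicate (unique so far: 8)
  Token 10: 'mouse' -> NEW (unique so far: 9)
Unique types: ('bright', 'drinks', 'forest', 'happy', 'mouse', 'quickly', 'slow', 'small', 'tree')
Vocabulary size: 9

9


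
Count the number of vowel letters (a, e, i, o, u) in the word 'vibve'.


Scanning each character of 'vibve':
  Position 1: 'v' -> consonant (running count: 0)
  Position 2: 'i' -> vowel (running count: 1)
  Position 3: 'b' -> consonant (running count: 1)
  Position 4: 'v' -> consonant (running count: 1)
  Position 5: 'e' -> vowel (running count: 2)
Total vowels: 2

2


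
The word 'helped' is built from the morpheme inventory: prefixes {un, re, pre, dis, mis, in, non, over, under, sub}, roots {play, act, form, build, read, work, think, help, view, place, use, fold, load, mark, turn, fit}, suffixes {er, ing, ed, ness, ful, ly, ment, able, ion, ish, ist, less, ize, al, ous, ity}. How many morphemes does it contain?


Segmenting 'helped' against the inventory:
  'help' -> root (morpheme 1)
  'ed' -> suffix (morpheme 2)
Total morphemes: 2

2


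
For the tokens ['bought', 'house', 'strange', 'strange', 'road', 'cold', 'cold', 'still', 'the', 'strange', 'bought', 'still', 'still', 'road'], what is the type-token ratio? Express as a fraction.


Tokens: 14
Unique types: ('bought', 'cold', 'house', 'road', 'still', 'strange', 'the') = 7
TTR = 7/14
Simplify: divide both by 7 -> 1/2
TTR = 1/2

1/2


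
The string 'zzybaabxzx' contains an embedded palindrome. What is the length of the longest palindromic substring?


Scanning 'zzybaabxzx' for palindromic substrings.
Substring at positions 3-6: 'baab'.
Check: reverse('baab') = 'baab' -> palindrome confirmed.
Neighbouring characters ('y' / 'x') break symmetry, so it cannot extend further.
No longer palindromic substring exists; longest length = 4

4


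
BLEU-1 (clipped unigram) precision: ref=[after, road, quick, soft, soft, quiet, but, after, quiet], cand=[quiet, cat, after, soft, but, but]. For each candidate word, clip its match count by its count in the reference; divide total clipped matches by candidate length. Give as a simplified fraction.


Reference word counts: {'after': 2, 'but': 1, 'quick': 1, 'quiet': 2, 'road': 1, 'soft': 2}
Checking each candidate word (with clipping):
  'quiet' -> in reference (ref count 2, used 1/2) -> match (matches: 1)
  'cat' -> not in reference -> no match (matches: 1)
  'after' -> in reference (ref count 2, used 1/2) -> match (matches: 2)
  'soft' -> in reference (ref count 2, used 1/2) -> match (matches: 3)
  'but' -> in reference (ref count 1, used 1/1) -> match (matches: 4)
  'but' -> ref count 1 already used up (1/1) -> clipped, no match (matches: 4)
Clipped matches: 4, Candidate length: 6
Precision = 4/6 = 2/3

2/3


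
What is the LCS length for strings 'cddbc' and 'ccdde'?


DP table for LCS of 'cddbc' and 'ccdde':
       c  c  d  d  e
    0  0  0  0  0  0
  c 0  1  1  1  1  1
  d 0  1  1  2  2  2
  d 0  1  1  2  3  3
  b 0  1  1  2  3  3
  c 0  1  2  2  3  3
LCS: 'cdd'
LCS length = 3

3


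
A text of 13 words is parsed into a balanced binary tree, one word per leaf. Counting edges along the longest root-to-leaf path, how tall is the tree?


In a balanced binary tree with n leaves the deepest leaf is ceil(log2(n)) edges below the root.
log2(13) = 3.7004
ceil(3.7004) = 4
height (edges) = 4

4


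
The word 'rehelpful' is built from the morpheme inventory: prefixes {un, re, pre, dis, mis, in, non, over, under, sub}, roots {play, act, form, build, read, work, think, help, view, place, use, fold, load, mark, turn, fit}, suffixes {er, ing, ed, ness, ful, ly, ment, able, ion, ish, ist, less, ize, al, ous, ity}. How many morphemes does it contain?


Segmenting 'rehelpful' against the inventory:
  're' -> prefix (morpheme 1)
  'help' -> root (morpheme 2)
  'ful' -> suffix (morpheme 3)
Total morphemes: 3

3


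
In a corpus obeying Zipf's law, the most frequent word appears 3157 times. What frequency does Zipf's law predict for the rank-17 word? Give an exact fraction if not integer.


Zipf's law: freq(rank) = f1 / rank
f1 = 3157, rank = 17
freq = 3157 / 17
GCD(3157, 17) = 1
Simplified: 3157/17

3157/17


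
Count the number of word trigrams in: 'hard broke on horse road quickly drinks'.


Word trigrams from [7] words:
  Trigram 1: (hard broke on)
  Trigram 2: (broke on horse)
  Trigram 3: (on horse road)
  Trigram 4: (horse road quickly)
  Trigram 5: (road quickly drinks)
Total word trigrams: 7 - 2 = 5

5


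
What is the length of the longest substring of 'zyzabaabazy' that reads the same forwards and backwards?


Scanning 'zyzabaabazy' for palindromic substrings.
Substring at positions 1-10: 'yzabaabazy'.
Check: reverse('yzabaabazy') = 'yzabaabazy' -> palindrome confirmed.
Neighbouring characters ('z' / '-') break symmetry, so it cannot extend further.
No longer palindromic substring exists; longest length = 10

10


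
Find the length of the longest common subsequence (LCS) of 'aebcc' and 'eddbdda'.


DP table for LCS of 'aebcc' and 'eddbdda':
       e  d  d  b  d  d  a
    0  0  0  0  0  0  0  0
  a 0  0  0  0  0  0  0  1
  e 0  1  1  1  1  1  1  1
  b 0  1  1  1  2  2  2  2
  c 0  1  1  1  2  2  2  2
  c 0  1  1  1  2  2  2  2
LCS: 'eb'
LCS length = 2

2


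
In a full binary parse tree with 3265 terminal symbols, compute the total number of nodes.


Leaf nodes (terminals): 3265
Internal nodes = n - 1 = 3265 - 1 = 3264
Total = leaves + internal = 3265 + 3264 = 6529

6529


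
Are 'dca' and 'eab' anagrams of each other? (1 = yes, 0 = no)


Sort characters of 'dca': 'acd'
Sort characters of 'eab': 'abe'
Sorted forms differ -> they are NOT anagrams
Result: 0

0


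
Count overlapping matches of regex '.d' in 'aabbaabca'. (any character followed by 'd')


Pattern: .d means any character followed by 'd'.
Scanning 'aabbaabca' position-by-position:
  Pos 0: window 'aa' -> no
  Pos 1: window 'ab' -> no
  Pos 2: window 'bb' -> no
  Pos 3: window 'ba' -> no
  Pos 4: window 'aa' -> no
  Pos 5: window 'ab' -> no
  Pos 6: window 'bc' -> no
  Pos 7: window 'ca' -> no
  Pos 8: window 'a' -> no
Total matches: 0

0


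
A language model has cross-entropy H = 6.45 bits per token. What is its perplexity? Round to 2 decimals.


Perplexity formula: PP = 2^H
H = 6.45
PP = 2^6.45
Decompose: 2^6.45 = 2^6 * 2^0.45
2^6 = 64, 2^0.45 ~ 1.3660403
PP ~ 64 * 1.3660403 = 87.4265792
Rounded to 2 decimals: 87.43

87.43


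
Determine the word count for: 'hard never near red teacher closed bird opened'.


Counting words by splitting on spaces:
  Word 1: 'hard'
  Word 2: 'never'
  Word 3: 'near'
  Word 4: 'red'
  Word 5: 'teacher'
  Word 6: 'closed'
  Word 7: 'bird'
  Word 8: 'opened'
Total words: 8

8


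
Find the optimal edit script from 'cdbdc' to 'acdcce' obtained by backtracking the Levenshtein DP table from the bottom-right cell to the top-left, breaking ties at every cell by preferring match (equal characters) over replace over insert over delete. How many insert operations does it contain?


Edit distance = 4. Backtracking from cell (5, 6) with preference match > replace > insert > delete,
then listing the resulting alignment 'cdbdc' -> 'acdcce' left to right:
  Step 1: insert 'a' [insertion #1]
  Step 2: keep 'c'
  Step 3: keep 'd'
  Step 4: replace b->c
  Step 5: replace d->c
  Step 6: replace c->e
Total insertions: 1

1


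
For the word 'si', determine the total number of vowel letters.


Scanning each character of 'si':
  Position 1: 's' -> consonant (running count: 0)
  Position 2: 'i' -> vowel (running count: 1)
Total vowels: 1

1


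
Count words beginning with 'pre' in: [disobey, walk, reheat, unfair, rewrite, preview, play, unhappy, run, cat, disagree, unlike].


Checking each word for prefix 'pre':
  'disobey' -> no (count: 0)
  'walk' -> no (count: 0)
  'reheat' -> no (count: 0)
  'unfair' -> no (count: 0)
  'rewrite' -> no (count: 0)
  'preview' -> YES, starts with 'pre' (count: 1)
  'play' -> no (count: 1)
  'unhappy' -> no (count: 1)
  'run' -> no (count: 1)
  'cat' -> no (count: 1)
  'disagree' -> no (count: 1)
  'unlike' -> no (count: 1)
Total with prefix 'pre': 1

1


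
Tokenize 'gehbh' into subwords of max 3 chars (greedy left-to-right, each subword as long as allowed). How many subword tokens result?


'gehbh' has 5 characters.
Chunking with max size 3:
  Chunk 1: 'geh' (positions 0-2)
  Chunk 2: 'bh' (positions 3-4)
Total chunks: ceil(5 / 3) = 2

2


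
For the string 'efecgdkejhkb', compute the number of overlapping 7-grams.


String 'efecgdkejhkb' has length L = 12.
Number of overlapping n-grams = L - n + 1
Substituting: 12 - 7 + 1 = 6

6


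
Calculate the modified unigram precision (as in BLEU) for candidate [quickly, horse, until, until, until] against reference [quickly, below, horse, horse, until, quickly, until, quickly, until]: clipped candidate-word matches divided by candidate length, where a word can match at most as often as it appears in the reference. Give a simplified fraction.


Reference word counts: {'below': 1, 'horse': 2, 'quickly': 3, 'until': 3}
Checking each candidate word (with clipping):
  'quickly' -> in reference (ref count 3, used 1/3) -> match (matches: 1)
  'horse' -> in reference (ref count 2, used 1/2) -> match (matches: 2)
  'until' -> in reference (ref count 3, used 1/3) -> match (matches: 3)
  'until' -> in reference (ref count 3, used 2/3) -> match (matches: 4)
  'until' -> in reference (ref count 3, used 3/3) -> match (matches: 5)
Clipped matches: 5, Candidate length: 5
Precision = 5/5 = 1

1


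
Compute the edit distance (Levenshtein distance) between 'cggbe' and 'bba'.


Building DP table for s1='cggbe' (len 5) and s2='bba' (len 3):
       b  b  a
    0  1  2  3
  c 1  1  2  3
  g 2  2  2  3
  g 3  3  3  3
  b 4  3  3  4
  e 5  4  4  4
Edit distance = dp[5][3] = 4

4


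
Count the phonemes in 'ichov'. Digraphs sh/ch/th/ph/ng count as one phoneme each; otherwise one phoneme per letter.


Parsing 'ichov' greedily, digraphs first:
  'i' -> vowel phoneme (phonemes so far: 1)
  'ch' -> digraph (1 consonant phoneme) (phonemes so far: 2)
  'o' -> vowel phoneme (phonemes so far: 3)
  'v' -> consonant phoneme (phonemes so far: 4)
Total phonemes: 4

4


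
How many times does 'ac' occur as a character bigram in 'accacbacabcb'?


Scanning 'accacbacabcb' for bigram 'ac':
  Position 0: 'ac' -> MATCH
  Position 1: 'cc' -> no
  Position 2: 'ca' -> no
  Position 3: 'ac' -> MATCH
  Position 4: 'cb' -> no
  Position 5: 'ba' -> no
  Position 6: 'ac' -> MATCH
  Position 7: 'ca' -> no
  Position 8: 'ab' -> no
  Position 9: 'bc' -> no
  Position 10: 'cb' -> no
Total matches: 3

3


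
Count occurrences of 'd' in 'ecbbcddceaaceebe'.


Scanning 'ecbbcddceaaceebe' for 'd':
  Position 5: 'd' -> MATCH (count: 1)
  Position 6: 'd' -> MATCH (count: 2)
Total occurrences of 'd': 2

2


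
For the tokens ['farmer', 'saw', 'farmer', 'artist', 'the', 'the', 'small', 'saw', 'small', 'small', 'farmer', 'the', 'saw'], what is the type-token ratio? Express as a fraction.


Tokens: 13
Unique types: ('artist', 'farmer', 'saw', 'small', 'the') = 5
TTR = 5/13
Already in lowest terms.

5/13


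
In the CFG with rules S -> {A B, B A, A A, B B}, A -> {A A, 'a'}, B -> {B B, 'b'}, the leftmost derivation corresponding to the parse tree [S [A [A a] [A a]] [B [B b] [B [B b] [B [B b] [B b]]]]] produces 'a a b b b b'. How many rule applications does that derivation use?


Every bracketed nonterminal node [X ...] in the tree is produced by exactly one rule application.
Reading the tree off as a leftmost derivation:
  Step 1: S  =>  A B   (applied S -> A B)
  Step 2: A B  =>  A A B   (applied A -> A A)
  Step 3: A A B  =>  a A B   (applied A -> a)
  Step 4: a A B  =>  a a B   (applied A -> a)
  Step 5: a a B  =>  a a B B   (applied B -> B B)
  Step 6: a a B B  =>  a a b B   (applied B -> b)
  Step 7: a a b B  =>  a a b B B   (applied B -> B B)
  Step 8: a a b B B  =>  a a b b B   (applied B -> b)
  Step 9: a a b b B  =>  a a b b B B   (applied B -> B B)
  Step 10: a a b b B B  =>  a a b b b B   (applied B -> b)
  Step 11: a a b b b B  =>  a a b b b b   (applied B -> b)
Final yield: a a b b b b
Total rewrite steps: 11

11


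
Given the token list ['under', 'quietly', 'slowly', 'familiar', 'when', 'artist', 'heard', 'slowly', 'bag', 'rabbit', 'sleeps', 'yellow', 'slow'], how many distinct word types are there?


Listing all tokens and tracking unique types:
  Token 1: 'under' -> NEW (unique so far: 1)
  Token 2: 'quietly' -> NEW (unique so far: 2)
  Token 3: 'slowly' -> NEW (unique so far: 3)
  Token 4: 'familiar' -> NEW (unique so far: 4)
  Token 5: 'when' -> NEW (unique so far: 5)
  Token 6: 'artist' -> NEW (unique so far: 6)
  Token 7: 'heard' -> NEW (unique so far: 7)
  Token 8: 'slowly' -> duplicate (unique so far: 7)
  Token 9: 'bag' -> NEW (unique so far: 8)
  Token 10: 'rabbit' -> NEW (unique so far: 9)
  Token 11: 'sleeps' -> NEW (unique so far: 10)
  Token 12: 'yellow' -> NEW (unique so far: 11)
  Token 13: 'slow' -> NEW (unique so far: 12)
Unique types: ('artist', 'bag', 'familiar', 'heard', 'quietly', 'rabbit', 'sleeps', 'slow', 'slowly', 'under', 'when', 'yellow')
Vocabulary size: 12

12


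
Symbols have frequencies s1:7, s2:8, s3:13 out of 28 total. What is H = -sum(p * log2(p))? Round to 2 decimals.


Computing entropy H = -sum(p_i * log2(p_i)):
  s1: p = 7/28 = 0.2500, -p*log2(p) = 0.5000
  s2: p = 8/28 = 0.2857, -p*log2(p) = 0.5164
  s3: p = 13/28 = 0.4643, -p*log2(p) = 0.5139
H = sum of terms = 1.5303
Rounded to 2 decimals: 1.53

1.53


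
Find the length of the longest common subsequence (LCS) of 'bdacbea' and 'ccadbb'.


DP table for LCS of 'bdacbea' and 'ccadbb':
       c  c  a  d  b  b
    0  0  0  0  0  0  0
  b 0  0  0  0  0  1  1
  d 0  0  0  0  1  1  1
  a 0  0  0  1  1  1  1
  c 0  1  1  1  1  1  1
  b 0  1  1  1  1  2  2
  e 0  1  1  1  1  2  2
  a 0  1  1  2  2  2  2
LCS: 'bb'
LCS length = 2

2


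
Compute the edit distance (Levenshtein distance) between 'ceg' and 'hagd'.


Building DP table for s1='ceg' (len 3) and s2='hagd' (len 4):
       h  a  g  d
    0  1  2  3  4
  c 1  1  2  3  4
  e 2  2  2  3  4
  g 3  3  3  2  3
Edit distance = dp[3][4] = 3

3


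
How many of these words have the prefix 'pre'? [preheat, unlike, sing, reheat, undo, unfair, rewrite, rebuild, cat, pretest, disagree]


Checking each word for prefix 'pre':
  'preheat' -> YES, starts with 'pre' (count: 1)
  'unlike' -> no (count: 1)
  'sing' -> no (count: 1)
  'reheat' -> no (count: 1)
  'undo' -> no (count: 1)
  'unfair' -> no (count: 1)
  'rewrite' -> no (count: 1)
  'rebuild' -> no (count: 1)
  'cat' -> no (count: 1)
  'pretest' -> YES, starts with 'pre' (count: 2)
  'disagree' -> no (count: 2)
Total with prefix 'pre': 2

2


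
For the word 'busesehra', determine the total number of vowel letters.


Scanning each character of 'busesehra':
  Position 1: 'b' -> consonant (running count: 0)
  Position 2: 'u' -> vowel (running count: 1)
  Position 3: 's' -> consonant (running count: 1)
  Position 4: 'e' -> vowel (running count: 2)
  Position 5: 's' -> consonant (running count: 2)
  Position 6: 'e' -> vowel (running count: 3)
  Position 7: 'h' -> consonant (running count: 3)
  Position 8: 'r' -> consonant (running count: 3)
  Position 9: 'a' -> vowel (running count: 4)
Total vowels: 4

4


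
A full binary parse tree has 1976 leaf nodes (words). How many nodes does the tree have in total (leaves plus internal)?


Leaf nodes (terminals): 1976
Internal nodes = n - 1 = 1976 - 1 = 1975
Total = leaves + internal = 1976 + 1975 = 3951

3951


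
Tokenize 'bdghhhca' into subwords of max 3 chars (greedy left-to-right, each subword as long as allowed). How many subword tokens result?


'bdghhhca' has 8 characters.
Chunking with max size 3:
  Chunk 1: 'bdg' (positions 0-2)
  Chunk 2: 'hhh' (positions 3-5)
  Chunk 3: 'ca' (positions 6-7)
Total chunks: ceil(8 / 3) = 3

3


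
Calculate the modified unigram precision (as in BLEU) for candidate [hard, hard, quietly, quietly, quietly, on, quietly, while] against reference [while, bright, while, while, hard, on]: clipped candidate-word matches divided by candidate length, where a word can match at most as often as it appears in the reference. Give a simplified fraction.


Reference word counts: {'bright': 1, 'hard': 1, 'on': 1, 'while': 3}
Checking each candidate word (with clipping):
  'hard' -> in reference (ref count 1, used 1/1) -> match (matches: 1)
  'hard' -> ref count 1 already used up (1/1) -> clipped, no match (matches: 1)
  'quietly' -> not in reference -> no match (matches: 1)
  'quietly' -> not in reference -> no match (matches: 1)
  'quietly' -> not in reference -> no match (matches: 1)
  'on' -> in reference (ref count 1, used 1/1) -> match (matches: 2)
  'quietly' -> not in reference -> no match (matches: 2)
  'while' -> in reference (ref count 3, used 1/3) -> match (matches: 3)
Clipped matches: 3, Candidate length: 8
Precision = 3/8

3/8


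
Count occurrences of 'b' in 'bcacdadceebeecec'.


Scanning 'bcacdadceebeecec' for 'b':
  Position 0: 'b' -> MATCH (count: 1)
  Position 10: 'b' -> MATCH (count: 2)
Total occurrences of 'b': 2

2


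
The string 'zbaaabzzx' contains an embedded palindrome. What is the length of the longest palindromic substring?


Scanning 'zbaaabzzx' for palindromic substrings.
Substring at positions 0-6: 'zbaaabz'.
Check: reverse('zbaaabz') = 'zbaaabz' -> palindrome confirmed.
Neighbouring characters ('-' / 'z') break symmetry, so it cannot extend further.
No longer palindromic substring exists; longest length = 7

7


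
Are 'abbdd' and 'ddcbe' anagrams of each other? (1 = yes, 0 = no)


Sort characters of 'abbdd': 'abbdd'
Sort characters of 'ddcbe': 'bcdde'
Sorted forms differ -> they are NOT anagrams
Result: 0

0


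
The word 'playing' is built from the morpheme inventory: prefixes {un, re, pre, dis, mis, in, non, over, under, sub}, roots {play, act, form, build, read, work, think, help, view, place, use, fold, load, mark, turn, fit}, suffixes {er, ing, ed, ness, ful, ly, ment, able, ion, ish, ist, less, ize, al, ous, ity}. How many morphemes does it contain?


Segmenting 'playing' against the inventory:
  'play' -> root (morpheme 1)
  'ing' -> suffix (morpheme 2)
Total morphemes: 2

2


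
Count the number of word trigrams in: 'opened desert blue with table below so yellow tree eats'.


Word trigrams from [10] words:
  Trigram 1: (opened desert blue)
  Trigram 2: (desert blue with)
  Trigram 3: (blue with table)
  Trigram 4: (with table below)
  Trigram 5: (table below so)
  Trigram 6: (below so yellow)
  Trigram 7: (so yellow tree)
  Trigram 8: (yellow tree eats)
Total word trigrams: 10 - 2 = 8

8


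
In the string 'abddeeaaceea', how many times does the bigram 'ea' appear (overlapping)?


Scanning 'abddeeaaceea' for bigram 'ea':
  Position 0: 'ab' -> no
  Position 1: 'bd' -> no
  Position 2: 'dd' -> no
  Position 3: 'de' -> no
  Position 4: 'ee' -> no
  Position 5: 'ea' -> MATCH
  Position 6: 'aa' -> no
  Position 7: 'ac' -> no
  Position 8: 'ce' -> no
  Position 9: 'ee' -> no
  Position 10: 'ea' -> MATCH
Total matches: 2

2


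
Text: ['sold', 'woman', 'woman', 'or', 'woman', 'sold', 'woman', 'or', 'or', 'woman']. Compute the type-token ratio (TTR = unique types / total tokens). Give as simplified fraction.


Tokens: 10
Unique types: ('or', 'sold', 'woman') = 3
TTR = 3/10
Already in lowest terms.

3/10


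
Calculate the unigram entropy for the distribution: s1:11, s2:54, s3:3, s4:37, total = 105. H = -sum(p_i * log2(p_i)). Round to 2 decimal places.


Computing entropy H = -sum(p_i * log2(p_i)):
  s1: p = 11/105 = 0.1048, -p*log2(p) = 0.3410
  s2: p = 54/105 = 0.5143, -p*log2(p) = 0.4934
  s3: p = 3/105 = 0.0286, -p*log2(p) = 0.1466
  s4: p = 37/105 = 0.3524, -p*log2(p) = 0.5303
H = sum of terms = 1.5113
Rounded to 2 decimals: 1.51

1.51


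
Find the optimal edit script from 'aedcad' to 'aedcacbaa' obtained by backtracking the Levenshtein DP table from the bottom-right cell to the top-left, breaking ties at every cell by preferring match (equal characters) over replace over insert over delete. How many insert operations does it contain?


Edit distance = 4. Backtracking from cell (6, 9) with preference match > replace > insert > delete,
then listing the resulting alignment 'aedcad' -> 'aedcacbaa' left to right:
  Step 1: keep 'a'
  Step 2: keep 'e'
  Step 3: keep 'd'
  Step 4: insert 'c' [insertion #1]
  Step 5: insert 'a' [insertion #2]
  Step 6: keep 'c'
  Step 7: insert 'b' [insertion #3]
  Step 8: keep 'a'
  Step 9: replace d->a
Total insertions: 3

3


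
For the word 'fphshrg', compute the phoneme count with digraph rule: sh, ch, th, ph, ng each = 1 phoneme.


Parsing 'fphshrg' greedily, digraphs first:
  'f' -> consonant phoneme (phonemes so far: 1)
  'ph' -> digraph (1 consonant phoneme) (phonemes so far: 2)
  'sh' -> digraph (1 consonant phoneme) (phonemes so far: 3)
  'r' -> consonant phoneme (phonemes so far: 4)
  'g' -> consonant phoneme (phonemes so far: 5)
Total phonemes: 5

5


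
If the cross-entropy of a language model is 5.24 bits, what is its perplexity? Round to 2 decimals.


Perplexity formula: PP = 2^H
H = 5.24
PP = 2^5.24
Decompose: 2^5.24 = 2^5 * 2^0.24
2^5 = 32, 2^0.24 ~ 1.1809927
PP ~ 32 * 1.1809927 = 37.7917664
Rounded to 2 decimals: 37.79

37.79


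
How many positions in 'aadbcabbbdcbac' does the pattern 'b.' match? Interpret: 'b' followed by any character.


Pattern: b. means 'b' followed by any character.
Scanning 'aadbcabbbdcbac' position-by-position:
  Pos 0: window 'aa' -> no
  Pos 1: window 'ad' -> no
  Pos 2: window 'db' -> no
  Pos 3: window 'bc' -> MATCH
  Pos 4: window 'ca' -> no
  Pos 5: window 'ab' -> no
  Pos 6: window 'bb' -> MATCH
  Pos 7: window 'bb' -> MATCH
  Pos 8: window 'bd' -> MATCH
  Pos 9: window 'dc' -> no
  Pos 10: window 'cb' -> no
  Pos 11: window 'ba' -> MATCH
  Pos 12: window 'ac' -> no
  Pos 13: window 'c' -> no
Total matches: 5

5


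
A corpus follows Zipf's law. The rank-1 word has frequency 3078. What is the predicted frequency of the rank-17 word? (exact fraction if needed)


Zipf's law: freq(rank) = f1 / rank
f1 = 3078, rank = 17
freq = 3078 / 17
GCD(3078, 17) = 1
Simplified: 3078/17

3078/17


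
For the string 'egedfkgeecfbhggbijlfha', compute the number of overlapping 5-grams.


String 'egedfkgeecfbhggbijlfha' has length L = 22.
Number of overlapping n-grams = L - n + 1
Substituting: 22 - 5 + 1 = 18

18


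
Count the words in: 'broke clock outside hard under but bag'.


Counting words by splitting on spaces:
  Word 1: 'broke'
  Word 2: 'clock'
  Word 3: 'outside'
  Word 4: 'hard'
  Word 5: 'under'
  Word 6: 'but'
  Word 7: 'bag'
Total words: 7

7


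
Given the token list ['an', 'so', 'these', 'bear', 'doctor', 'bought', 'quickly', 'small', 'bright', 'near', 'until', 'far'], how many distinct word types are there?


Listing all tokens and tracking unique types:
  Token 1: 'an' -> NEW (unique so far: 1)
  Token 2: 'so' -> NEW (unique so far: 2)
  Token 3: 'these' -> NEW (unique so far: 3)
  Token 4: 'bear' -> NEW (unique so far: 4)
  Token 5: 'doctor' -> NEW (unique so far: 5)
  Token 6: 'bought' -> NEW (unique so far: 6)
  Token 7: 'quickly' -> NEW (unique so far: 7)
  Token 8: 'small' -> NEW (unique so far: 8)
  Token 9: 'bright' -> NEW (unique so far: 9)
  Token 10: 'near' -> NEW (unique so far: 10)
  Token 11: 'until' -> NEW (unique so far: 11)
  Token 12: 'far' -> NEW (unique so far: 12)
Unique types: ('an', 'bear', 'bought', 'bright', 'doctor', 'far', 'near', 'quickly', 'small', 'so', 'these', 'until')
Vocabulary size: 12

12
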